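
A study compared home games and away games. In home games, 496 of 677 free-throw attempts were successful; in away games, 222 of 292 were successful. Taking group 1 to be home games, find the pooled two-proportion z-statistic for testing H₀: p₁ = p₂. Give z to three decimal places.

p̂₁ = 496/677 = 0.73264, p̂₂ = 222/292 = 0.76027.
Pooling: p̂ = 718/969 = 0.74097.
SE = √[p̂(1−p̂)(1/n₁+1/n₂)] = √[0.74097·0.25903·(1/677+1/292)] ≈ 0.030673.
z = -0.02763/0.030673 = -0.901.

z = -0.901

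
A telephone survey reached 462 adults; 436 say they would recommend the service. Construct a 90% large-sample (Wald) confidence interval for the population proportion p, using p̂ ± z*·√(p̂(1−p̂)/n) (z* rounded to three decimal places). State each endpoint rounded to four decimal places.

With x = 436 successes in n = 462, p̂ = 0.94372.
Standard error of p̂: √(0.053110/462) = √0.000114957 = 0.010722.
The 90% critical value is z* = 1.645.
Margin of error: 1.645 × 0.010722 = 0.01764.
CI: 0.94372 ± 0.01764 = (0.9261, 0.9614).

(0.9261, 0.9614)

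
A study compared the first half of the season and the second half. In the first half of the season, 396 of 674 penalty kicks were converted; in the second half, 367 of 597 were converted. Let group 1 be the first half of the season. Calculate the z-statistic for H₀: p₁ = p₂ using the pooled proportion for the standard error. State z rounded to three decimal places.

Sample proportions: p̂₁ = 396/674 = 0.58754 and p̂₂ = 367/597 = 0.61474.
Pooled p̂ = (396+367)/(674+597) = 763/1271 = 0.60031.
SE = √[p̂(1−p̂)(1/n₁+1/n₂)] = √[0.60031·0.39969·(1/674+1/597)] ≈ 0.027530.
z = -0.02720/0.027530 = -0.988.

z = -0.988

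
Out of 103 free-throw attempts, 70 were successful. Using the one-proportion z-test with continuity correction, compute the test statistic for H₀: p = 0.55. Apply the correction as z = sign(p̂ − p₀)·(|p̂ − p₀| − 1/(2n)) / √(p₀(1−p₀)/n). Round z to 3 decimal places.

With x = 70 successes in n = 103, p̂ = 0.67961. p̂ − p₀ = 0.129612.
1/(2n) = 0.004854.
Corrected numerator: |0.129612| − 0.004854 = 0.124758.
Null standard error: √(0.55·0.45/103) = √0.002402913 = 0.049020.
z = (+)0.124758/0.049020 = 2.545.

z = 2.545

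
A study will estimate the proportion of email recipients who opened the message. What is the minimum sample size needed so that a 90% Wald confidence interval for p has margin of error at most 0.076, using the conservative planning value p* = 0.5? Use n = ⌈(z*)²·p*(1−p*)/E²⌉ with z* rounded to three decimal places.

n = 118

The 90% critical value is z* = 1.645.
p*(1−p*) = 0.50·0.50 = 0.2500.
(z*)²·p*(1−p*)/E² = 2.706025·0.2500/0.005776 = 117.124.
Rounding up, n = 118.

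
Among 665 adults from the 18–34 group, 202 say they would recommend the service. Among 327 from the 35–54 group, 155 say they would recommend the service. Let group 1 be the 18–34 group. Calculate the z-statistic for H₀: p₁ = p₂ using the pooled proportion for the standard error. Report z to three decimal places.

z = -5.252

p̂₁ = 202/665 = 0.30376, p̂₂ = 155/327 = 0.47401.
Pooled p̂ = (202+155)/(665+327) = 357/992 = 0.35988.
SE = √[p̂(1−p̂)(1/n₁+1/n₂)] = √[0.35988·0.64012·(1/665+1/327)] ≈ 0.032418.
z = (p̂₁ − p̂₂)/SE = (0.30376 − 0.47401)/0.032418 = -0.17025/0.032418 = -5.252.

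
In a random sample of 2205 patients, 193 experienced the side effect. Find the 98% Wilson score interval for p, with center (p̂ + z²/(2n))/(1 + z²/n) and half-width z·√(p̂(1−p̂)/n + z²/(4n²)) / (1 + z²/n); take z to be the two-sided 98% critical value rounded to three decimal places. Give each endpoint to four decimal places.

Here p̂ = 193/2205 = 0.08753 and z = 2.326 (z² = 5.410276).
Denominator 1 + z²/n = 1 + 5.410276/2205 = 1.002454.
Adjusted center: (0.08753 + z²/(2n))/1.002454 = 0.08854.
Radicand: p̂(1−p̂)/n + z²/(4n²) = 0.000036221 + 0.000000278 = 0.000036499.
Half-width = 2.326·√0.000036499/1.002454 = 0.01402.
Interval: 0.08854 ± 0.01402 → (0.0745, 0.1026).

(0.0745, 0.1026)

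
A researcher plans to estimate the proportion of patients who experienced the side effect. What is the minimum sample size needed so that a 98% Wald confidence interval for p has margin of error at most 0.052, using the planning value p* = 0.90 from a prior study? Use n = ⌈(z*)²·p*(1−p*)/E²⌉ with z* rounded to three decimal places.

n = 181

For 98% confidence, z* = 2.326.
p*(1−p*) = 0.0900.
Required n before rounding: 5.410276 × 0.0900 / 0.052² = 180.076.
⌈180.076⌉ = 181.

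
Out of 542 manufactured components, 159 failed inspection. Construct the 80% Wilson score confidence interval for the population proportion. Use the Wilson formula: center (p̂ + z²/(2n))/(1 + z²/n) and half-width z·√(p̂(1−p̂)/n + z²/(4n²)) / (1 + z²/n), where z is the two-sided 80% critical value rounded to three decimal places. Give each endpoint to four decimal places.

Here p̂ = 159/542 = 0.29336 and z = 1.282 (z² = 1.643524).
Denominator 1 + z²/n = 1 + 1.643524/542 = 1.003032.
Adjusted center: (0.29336 + z²/(2n))/1.003032 = 0.29398.
Radicand: p̂(1−p̂)/n + z²/(4n²) = 0.000382471 + 0.000001399 = 0.000383870.
Half-width = 1.282·√0.000383870/1.003032 = 0.02504.
So the interval runs from 0.2689 to 0.3190.

(0.2689, 0.3190)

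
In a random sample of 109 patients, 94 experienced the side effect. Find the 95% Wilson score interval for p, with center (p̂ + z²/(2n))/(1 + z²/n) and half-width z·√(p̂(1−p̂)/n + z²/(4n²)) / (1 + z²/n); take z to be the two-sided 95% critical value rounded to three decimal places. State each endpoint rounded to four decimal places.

Here p̂ = 94/109 = 0.86239 and z = 1.960 (z² = 3.841600).
1 + z²/n = 1.035244.
Center = (0.86239 + 0.017622)/1.035244 = 0.85005.
Radicand: p̂(1−p̂)/n + z²/(4n²) = 0.001088779 + 0.000080835 = 0.001169614.
Half-width = 1.960·√0.001169614/1.035244 = 0.06475.
So the interval runs from 0.7853 to 0.9148.

(0.7853, 0.9148)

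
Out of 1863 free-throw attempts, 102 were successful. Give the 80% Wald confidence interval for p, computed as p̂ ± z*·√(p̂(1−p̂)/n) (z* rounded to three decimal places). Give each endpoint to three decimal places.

With x = 102 successes in n = 1863, p̂ = 0.05475.
Standard error of p̂: √(0.051753/1863) = √0.000027779 = 0.005271.
z* = 1.282 at the 80% level.
Margin of error: 1.282 × 0.005271 = 0.00676.
So the interval runs from 0.048 to 0.062.

(0.048, 0.062)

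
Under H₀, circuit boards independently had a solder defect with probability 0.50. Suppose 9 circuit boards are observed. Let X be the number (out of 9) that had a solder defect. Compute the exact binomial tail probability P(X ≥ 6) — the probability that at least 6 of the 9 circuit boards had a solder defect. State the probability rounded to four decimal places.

P = 0.2539

X ~ Binomial(n=9, p=0.50).
P(X ≥ 6) = C(9,6)·0.50^6·0.50^3 + C(9,7)·0.50^7·0.50^2 + C(9,8)·0.50^8·0.50^1 + C(9,9)·0.50^9·0.50^0.
= 0.164062 + 0.070312 + 0.017578 + 0.001953 = 0.2539.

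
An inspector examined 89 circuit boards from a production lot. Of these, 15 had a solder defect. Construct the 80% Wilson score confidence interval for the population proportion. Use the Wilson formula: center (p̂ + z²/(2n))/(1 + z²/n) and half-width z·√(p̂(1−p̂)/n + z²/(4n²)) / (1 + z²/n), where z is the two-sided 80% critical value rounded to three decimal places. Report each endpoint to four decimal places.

Here p̂ = 15/89 = 0.16854 and z = 1.282 (z² = 1.643524).
Denominator 1 + z²/n = 1 + 1.643524/89 = 1.018467.
Adjusted center: (0.16854 + z²/(2n))/1.018467 = 0.17455.
Radicand: p̂(1−p̂)/n + z²/(4n²) = 0.001574537 + 0.000051872 = 0.001626409.
Half-width = 1.282·√0.001626409/1.018467 = 0.05076.
So the interval runs from 0.1238 to 0.2253.

(0.1238, 0.2253)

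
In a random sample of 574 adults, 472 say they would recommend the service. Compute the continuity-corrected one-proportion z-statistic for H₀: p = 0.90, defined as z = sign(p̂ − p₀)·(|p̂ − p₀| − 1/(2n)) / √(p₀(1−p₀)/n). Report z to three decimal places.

The sample proportion is 472/574 = 0.82230. p̂ − p₀ = -0.077700.
Continuity correction 1/(2n) = 1/1148 = 0.000871.
Corrected numerator: |-0.077700| − 0.000871 = 0.076829.
SE₀ = √(0.90·0.10/574) = 0.012522.
z = (−)0.076829/0.012522 = -6.136.

z = -6.136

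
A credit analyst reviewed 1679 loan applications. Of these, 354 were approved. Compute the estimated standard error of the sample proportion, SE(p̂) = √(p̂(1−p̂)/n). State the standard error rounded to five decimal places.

The sample proportion is 354/1679 = 0.21084.
p̂(1−p̂) = 0.166386.
SE = √(0.166386/1679) = 0.00995.

SE = 0.00995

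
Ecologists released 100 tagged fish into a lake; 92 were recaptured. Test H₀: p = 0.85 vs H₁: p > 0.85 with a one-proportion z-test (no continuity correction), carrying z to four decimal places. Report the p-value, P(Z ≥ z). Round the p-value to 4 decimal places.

The sample proportion is 92/100 = 0.92000.
SE₀ = √(0.85·0.15/100) = 0.035707.
z = (p̂ − p₀)/SE = (92/100 − 0.85)/0.035707 ≈ 1.9604.
p-value = P(Z ≥ z) with z = 1.9604 → 0.0250.

p-value = 0.0250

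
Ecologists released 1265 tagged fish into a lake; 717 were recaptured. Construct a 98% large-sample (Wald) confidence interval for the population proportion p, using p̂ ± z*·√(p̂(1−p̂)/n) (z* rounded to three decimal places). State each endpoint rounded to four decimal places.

The sample proportion is 717/1265 = 0.56680.
SE = √(p̂(1−p̂)/n) = √(0.245538/1265) = 0.013932.
The 98% critical value is z* = 2.326.
Margin = 2.326·0.013932 = 0.03241.
So the interval runs from 0.5344 to 0.5992.

(0.5344, 0.5992)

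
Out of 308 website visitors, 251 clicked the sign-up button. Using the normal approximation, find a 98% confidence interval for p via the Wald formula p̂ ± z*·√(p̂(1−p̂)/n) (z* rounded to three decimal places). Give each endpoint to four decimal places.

The sample proportion is 251/308 = 0.81494.
SE = √(p̂(1−p̂)/n) = √(0.150816/308) = 0.022128.
For 98% confidence, z* = 2.326.
Margin = 2.326·0.022128 = 0.05147.
CI: 0.81494 ± 0.05147 = (0.7635, 0.8664).

(0.7635, 0.8664)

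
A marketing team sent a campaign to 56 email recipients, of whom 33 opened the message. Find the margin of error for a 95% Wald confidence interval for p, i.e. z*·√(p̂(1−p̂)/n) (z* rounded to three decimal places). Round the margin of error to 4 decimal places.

ME = 0.1289

The sample proportion is 33/56 = 0.58929.
SE = √(p̂(1−p̂)/n) = √(0.242028/56) = 0.065741.
z* = 1.960 at the 95% level.
Margin of error = z*·SE = 1.960 × 0.065741 = 0.1289.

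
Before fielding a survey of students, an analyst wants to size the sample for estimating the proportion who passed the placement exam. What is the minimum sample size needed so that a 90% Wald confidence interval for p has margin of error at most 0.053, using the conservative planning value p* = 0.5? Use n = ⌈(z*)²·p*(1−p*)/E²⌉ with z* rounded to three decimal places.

For 90% confidence, z* = 1.645.
p*(1−p*) = 0.2500.
(z*)²·p*(1−p*)/E² = 2.706025·0.2500/0.002809 = 240.835.
Rounding up, n = 241.

n = 241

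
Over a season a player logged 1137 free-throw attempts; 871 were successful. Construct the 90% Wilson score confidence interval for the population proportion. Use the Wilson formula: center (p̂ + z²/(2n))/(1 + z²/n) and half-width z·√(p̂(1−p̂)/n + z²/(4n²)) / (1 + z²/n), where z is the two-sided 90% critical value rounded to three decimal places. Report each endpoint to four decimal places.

(0.7448, 0.7861)

p̂ = 871/1137 = 0.76605; z = 1.645, so z² = 2.706025.
1 + z²/n = 1.002380.
Adjusted center: (0.76605 + z²/(2n))/1.002380 = 0.76542.
Radicand: p̂(1−p̂)/n + z²/(4n²) = 0.000157623 + 0.000000523 = 0.000158146.
Half-width = z·√(radicand)/denom = 1.645·0.012576/1.002380 = 0.02064.
So the interval runs from 0.7448 to 0.7861.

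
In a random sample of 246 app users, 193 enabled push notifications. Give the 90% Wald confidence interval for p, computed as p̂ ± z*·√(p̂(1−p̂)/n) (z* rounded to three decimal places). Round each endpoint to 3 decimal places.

With x = 193 successes in n = 246, p̂ = 0.78455.
SE(p̂) = √(0.78455·0.21545/246) = 0.026213.
The 90% critical value is z* = 1.645.
Margin of error: 1.645 × 0.026213 = 0.04312.
Interval: 0.78455 ± 0.04312 → (0.741, 0.828).

(0.741, 0.828)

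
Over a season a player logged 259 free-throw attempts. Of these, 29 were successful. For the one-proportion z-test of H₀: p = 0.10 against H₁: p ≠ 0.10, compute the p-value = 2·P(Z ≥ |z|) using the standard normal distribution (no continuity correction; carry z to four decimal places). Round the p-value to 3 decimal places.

p̂ = 29/259 = 0.11197.
Null standard error: √(0.10·0.90/259) = √0.000347490 = 0.018641.
Test statistic (full precision, shown to 4 dp): z = (29/259 − 0.10)/SE₀ ≈ 0.6421.
p-value = 2·P(Z ≥ |z|) with z = 0.6421 → 0.521.

p-value = 0.521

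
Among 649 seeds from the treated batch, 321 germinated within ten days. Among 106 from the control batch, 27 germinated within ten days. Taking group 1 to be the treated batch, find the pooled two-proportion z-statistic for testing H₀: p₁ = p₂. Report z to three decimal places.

z = 4.594

p̂₁ = 321/649 = 0.49461, p̂₂ = 27/106 = 0.25472.
Pooling: p̂ = 348/755 = 0.46093.
Pooled SE = √[0.2484733·0.01097479] ≈ 0.052220.
z = (p̂₁ − p̂₂)/SE = (0.49461 − 0.25472)/0.052220 = 0.23989/0.052220 = 4.594.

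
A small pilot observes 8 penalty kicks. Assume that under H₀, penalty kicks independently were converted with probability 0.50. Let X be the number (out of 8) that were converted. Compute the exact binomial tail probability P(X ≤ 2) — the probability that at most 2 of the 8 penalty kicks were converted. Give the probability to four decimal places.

P = 0.1445

X is binomial with n = 8 and p = 0.50.
P(X ≤ 2) = C(8,0)·0.50^0·0.50^8 + C(8,1)·0.50^1·0.50^7 + C(8,2)·0.50^2·0.50^6.
= 0.003906 + 0.031250 + 0.109375 = 0.1445.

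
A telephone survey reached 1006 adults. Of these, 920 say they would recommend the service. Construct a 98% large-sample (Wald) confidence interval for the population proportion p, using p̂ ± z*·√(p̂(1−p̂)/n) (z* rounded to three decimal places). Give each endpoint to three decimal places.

p̂ = 920/1006 = 0.91451.
Standard error of p̂: √(0.078179/1006) = √0.000077713 = 0.008815.
The 98% critical value is z* = 2.326.
Margin of error: 2.326 × 0.008815 = 0.02050.
Interval: 0.91451 ± 0.02050 → (0.894, 0.935).

(0.894, 0.935)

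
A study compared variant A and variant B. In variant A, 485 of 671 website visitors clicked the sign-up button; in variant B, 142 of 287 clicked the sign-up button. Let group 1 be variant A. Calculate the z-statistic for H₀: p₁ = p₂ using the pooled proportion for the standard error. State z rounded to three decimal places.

z = 6.799

Sample proportions: p̂₁ = 485/671 = 0.72280 and p̂₂ = 142/287 = 0.49477.
Pooled p̂ = (485+142)/(671+287) = 627/958 = 0.65449.
Pooled SE = √[0.2261333·0.00497463] ≈ 0.033540.
z = (p̂₁ − p̂₂)/SE = (0.72280 − 0.49477)/0.033540 = 0.22803/0.033540 = 6.799.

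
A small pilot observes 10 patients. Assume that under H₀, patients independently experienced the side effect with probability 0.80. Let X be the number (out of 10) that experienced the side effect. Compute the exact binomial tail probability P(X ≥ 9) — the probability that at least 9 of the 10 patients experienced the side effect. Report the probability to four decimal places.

P = 0.3758

X is binomial with n = 10 and p = 0.80.
P(X ≥ 9) = C(10,9)·0.80^9·0.20^1 + C(10,10)·0.80^10·0.20^0.
= 0.268435 + 0.107374 = 0.3758.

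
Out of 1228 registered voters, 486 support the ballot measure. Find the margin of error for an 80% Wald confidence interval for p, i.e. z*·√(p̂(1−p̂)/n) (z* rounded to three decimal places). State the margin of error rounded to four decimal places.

ME = 0.0179

p̂ = 486/1228 = 0.39577.
SE = √(p̂(1−p̂)/n) = √(0.239135/1228) = 0.013955.
The 80% critical value is z* = 1.282.
ME = 1.282·0.013955 = 0.0179.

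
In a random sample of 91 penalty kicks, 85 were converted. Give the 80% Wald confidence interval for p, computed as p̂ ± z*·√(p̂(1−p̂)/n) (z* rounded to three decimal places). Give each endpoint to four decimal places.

p̂ = 85/91 = 0.93407.
SE(p̂) = √(0.93407·0.06593/91) = 0.026015.
The 80% critical value is z* = 1.282.
Margin of error: 1.282 × 0.026015 = 0.03335.
Interval: 0.93407 ± 0.03335 → (0.9007, 0.9674).

(0.9007, 0.9674)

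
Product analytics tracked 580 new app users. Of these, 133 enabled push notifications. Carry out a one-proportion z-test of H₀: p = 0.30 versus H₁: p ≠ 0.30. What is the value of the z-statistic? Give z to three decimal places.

Sample proportion p̂ = 133/580 = 0.22931.
SE₀ = √(0.30·0.70/580) = 0.019028.
Test statistic: z = -0.07069/0.019028 = -3.715.

z = -3.715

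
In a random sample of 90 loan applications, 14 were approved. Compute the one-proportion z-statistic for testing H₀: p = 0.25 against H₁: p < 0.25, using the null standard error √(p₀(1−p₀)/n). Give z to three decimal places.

With x = 14 successes in n = 90, p̂ = 0.15556.
SE₀ = √(0.25·0.75/90) = 0.045644.
Test statistic: z = -0.09444/0.045644 = -2.069.

z = -2.069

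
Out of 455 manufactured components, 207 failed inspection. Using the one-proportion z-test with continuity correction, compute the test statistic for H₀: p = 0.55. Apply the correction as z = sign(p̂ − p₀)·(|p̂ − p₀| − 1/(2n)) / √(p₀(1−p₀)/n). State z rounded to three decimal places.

With x = 207 successes in n = 455, p̂ = 0.45495. p̂ − p₀ = -0.095055.
Continuity correction 1/(2n) = 1/910 = 0.001099.
Corrected numerator: |-0.095055| − 0.001099 = 0.093956.
Null standard error: √(0.55·0.45/455) = √0.000543956 = 0.023323.
z = (−)0.093956/0.023323 = -4.028.

z = -4.028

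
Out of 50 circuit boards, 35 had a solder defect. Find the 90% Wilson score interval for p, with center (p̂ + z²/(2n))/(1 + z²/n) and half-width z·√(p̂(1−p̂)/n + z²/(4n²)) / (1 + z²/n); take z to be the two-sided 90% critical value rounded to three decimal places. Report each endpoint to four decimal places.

p̂ = 35/50 = 0.70000; z = 1.645, so z² = 2.706025.
1 + z²/n = 1.054121.
Center = (0.70000 + 0.027060)/1.054121 = 0.68973.
Radicand: p̂(1−p̂)/n + z²/(4n²) = 0.004200000 + 0.000270603 = 0.004470603.
Half-width = z·√(radicand)/denom = 1.645·0.066863/1.054121 = 0.10434.
Interval: 0.68973 ± 0.10434 → (0.5854, 0.7941).

(0.5854, 0.7941)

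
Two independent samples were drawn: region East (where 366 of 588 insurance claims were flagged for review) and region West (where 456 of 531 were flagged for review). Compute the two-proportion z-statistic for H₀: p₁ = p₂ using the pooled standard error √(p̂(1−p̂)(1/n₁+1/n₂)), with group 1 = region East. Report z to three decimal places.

z = -8.940

p̂₁ = 366/588 = 0.62245, p̂₂ = 456/531 = 0.85876.
Pooling: p̂ = 822/1119 = 0.73458.
Pooled SE = √[0.1949701·0.00358392] ≈ 0.026434.
z = -0.23631/0.026434 = -8.940.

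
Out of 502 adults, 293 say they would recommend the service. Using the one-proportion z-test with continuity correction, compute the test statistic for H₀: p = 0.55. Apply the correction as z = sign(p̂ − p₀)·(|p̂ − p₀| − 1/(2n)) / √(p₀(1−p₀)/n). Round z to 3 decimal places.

z = 1.471

The sample proportion is 293/502 = 0.58367. p̂ − p₀ = 0.033665.
Continuity correction 1/(2n) = 1/1004 = 0.000996.
Corrected numerator: |0.033665| − 0.000996 = 0.032669.
Null standard error: √(0.55·0.45/502) = √0.000493028 = 0.022204.
z = (+)0.032669/0.022204 = 1.471.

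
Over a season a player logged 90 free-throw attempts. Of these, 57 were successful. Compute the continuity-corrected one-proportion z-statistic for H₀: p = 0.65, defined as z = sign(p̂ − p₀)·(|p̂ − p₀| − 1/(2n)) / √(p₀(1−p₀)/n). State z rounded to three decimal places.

z = -0.221

p̂ = 57/90 = 0.63333. p̂ − p₀ = -0.016667.
Continuity correction 1/(2n) = 1/180 = 0.005556.
Corrected numerator: |-0.016667| − 0.005556 = 0.011111.
Null standard error: √(0.65·0.35/90) = √0.002527778 = 0.050277.
z = −0.011111/0.050277 = -0.221.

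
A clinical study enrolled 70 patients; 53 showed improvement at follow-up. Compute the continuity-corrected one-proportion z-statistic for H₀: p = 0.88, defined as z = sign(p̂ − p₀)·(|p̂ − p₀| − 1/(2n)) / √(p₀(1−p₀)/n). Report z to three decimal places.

Sample proportion p̂ = 53/70 = 0.75714. p̂ − p₀ = -0.122857.
Continuity correction 1/(2n) = 1/140 = 0.007143.
Corrected numerator: |-0.122857| − 0.007143 = 0.115714.
Under H₀, SE = √(p₀(1−p₀)/n) = √(0.88·0.12/70) = √0.001508571 = 0.038840.
z = −0.115714/0.038840 = -2.979.

z = -2.979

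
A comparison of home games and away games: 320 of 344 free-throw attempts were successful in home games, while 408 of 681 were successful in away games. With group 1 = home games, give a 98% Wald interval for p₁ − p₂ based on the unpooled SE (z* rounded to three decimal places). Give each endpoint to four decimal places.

(0.2770, 0.3852)

p̂₁ = 320/344 = 0.93023, p̂₂ = 408/681 = 0.59912; p̂₁ − p̂₂ = 0.33111.
SE = √(0.000188663 + 0.000352681) = √0.000541344 = 0.023267.
For 98% confidence, z* = 2.326. Margin = 2.326·0.023267 = 0.05412.
Interval: 0.33111 ± 0.05412 → (0.2770, 0.3852).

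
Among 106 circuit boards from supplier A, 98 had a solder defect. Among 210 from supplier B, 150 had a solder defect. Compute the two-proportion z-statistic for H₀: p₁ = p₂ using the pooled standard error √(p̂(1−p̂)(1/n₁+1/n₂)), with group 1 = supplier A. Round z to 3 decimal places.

Sample proportions: p̂₁ = 98/106 = 0.92453 and p̂₂ = 150/210 = 0.71429.
Pooled p̂ = (98+150)/(106+210) = 248/316 = 0.78481.
Pooled SE = √[0.1688832·0.01419587] ≈ 0.048964.
z = (p̂₁ − p̂₂)/SE = (0.92453 − 0.71429)/0.048964 = 0.21024/0.048964 = 4.294.

z = 4.294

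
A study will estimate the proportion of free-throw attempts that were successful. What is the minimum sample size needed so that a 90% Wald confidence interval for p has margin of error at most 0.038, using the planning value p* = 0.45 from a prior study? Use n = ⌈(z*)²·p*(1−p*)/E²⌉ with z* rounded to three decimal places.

n = 464

z* = 1.645 at the 90% level.
p*(1−p*) = 0.45·0.55 = 0.2475.
Required n before rounding: 2.706025 × 0.2475 / 0.038² = 463.810.
Rounding up, n = 464.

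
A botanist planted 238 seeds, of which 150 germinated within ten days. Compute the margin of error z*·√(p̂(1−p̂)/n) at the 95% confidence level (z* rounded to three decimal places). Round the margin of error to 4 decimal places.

ME = 0.0613

p̂ = 150/238 = 0.63025.
SE = √(p̂(1−p̂)/n) = √(0.233034/238) = 0.031291.
For 95% confidence, z* = 1.960.
So ME = 0.0613.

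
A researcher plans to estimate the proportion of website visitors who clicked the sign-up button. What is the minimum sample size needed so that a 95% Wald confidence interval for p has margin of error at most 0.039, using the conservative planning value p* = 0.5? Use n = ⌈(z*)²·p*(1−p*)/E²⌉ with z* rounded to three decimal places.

n = 632

z* = 1.960 at the 95% level.
p*(1−p*) = 0.2500.
(z*)²·p*(1−p*)/E² = 3.841600·0.2500/0.001521 = 631.427.
⌈631.427⌉ = 632.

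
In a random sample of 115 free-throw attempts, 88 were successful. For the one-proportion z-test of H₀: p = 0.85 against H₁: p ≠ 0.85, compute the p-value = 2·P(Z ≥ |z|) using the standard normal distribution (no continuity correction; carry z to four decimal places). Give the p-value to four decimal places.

p-value = 0.0109

The sample proportion is 88/115 = 0.76522.
Under H₀, SE = √(p₀(1−p₀)/n) = √(0.85·0.15/115) = √0.001108696 = 0.033297.
z = (p̂ − p₀)/SE = (88/115 − 0.85)/0.033297 ≈ -2.5462.
p-value = 2·P(Z ≥ |z|) with z = -2.5462 → 0.0109.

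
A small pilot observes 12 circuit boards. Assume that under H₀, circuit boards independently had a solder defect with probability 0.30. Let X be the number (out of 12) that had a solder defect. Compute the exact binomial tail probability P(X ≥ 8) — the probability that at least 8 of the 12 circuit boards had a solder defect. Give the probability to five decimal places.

X is binomial with n = 12 and p = 0.30.
P(X ≥ 8) = Σ_{j=8}^{12} C(12,j)·0.30^j·0.70^{12−j}.
= 0.007798 + 0.001485 + 0.000191 + 0.000015 + 0.000001 = 0.00949.

P = 0.00949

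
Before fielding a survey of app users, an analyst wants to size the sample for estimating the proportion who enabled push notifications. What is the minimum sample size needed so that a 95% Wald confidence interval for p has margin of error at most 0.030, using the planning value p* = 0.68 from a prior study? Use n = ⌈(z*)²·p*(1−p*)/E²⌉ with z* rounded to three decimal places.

For 95% confidence, z* = 1.960.
p*(1−p*) = 0.2176.
Required n before rounding: 3.841600 × 0.2176 / 0.030² = 928.814.
⌈928.814⌉ = 929.

n = 929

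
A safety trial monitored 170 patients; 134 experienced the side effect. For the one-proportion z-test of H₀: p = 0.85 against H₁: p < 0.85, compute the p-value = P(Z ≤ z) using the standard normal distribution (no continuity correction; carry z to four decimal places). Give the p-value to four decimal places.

p̂ = 134/170 = 0.78824.
SE₀ = √(0.85·0.15/170) = 0.027386.
z = (p̂ − p₀)/SE = (134/170 − 0.85)/0.027386 ≈ -2.2553.
p-value = P(Z ≤ z) with z = -2.2553 → 0.0121.

p-value = 0.0121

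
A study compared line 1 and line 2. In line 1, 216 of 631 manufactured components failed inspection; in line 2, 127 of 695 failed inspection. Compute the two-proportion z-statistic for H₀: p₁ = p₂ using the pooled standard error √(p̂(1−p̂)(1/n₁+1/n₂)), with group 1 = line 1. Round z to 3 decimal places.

Sample proportions: p̂₁ = 216/631 = 0.34231 and p̂₂ = 127/695 = 0.18273.
Pooling: p̂ = 343/1326 = 0.25867.
SE = √[p̂(1−p̂)(1/n₁+1/n₂)] = √[0.25867·0.74133·(1/631+1/695)] ≈ 0.024079.
z = (p̂₁ − p̂₂)/SE = (0.34231 − 0.18273)/0.024079 = 0.15958/0.024079 = 6.627.

z = 6.627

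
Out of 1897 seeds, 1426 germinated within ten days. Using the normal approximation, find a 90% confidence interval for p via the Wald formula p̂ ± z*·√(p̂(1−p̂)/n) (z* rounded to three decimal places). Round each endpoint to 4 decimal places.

(0.7354, 0.7680)

With x = 1426 successes in n = 1897, p̂ = 0.75171.
SE(p̂) = √(0.75171·0.24829/1897) = 0.009919.
For 90% confidence, z* = 1.645.
Margin of error: 1.645 × 0.009919 = 0.01632.
CI: 0.75171 ± 0.01632 = (0.7354, 0.7680).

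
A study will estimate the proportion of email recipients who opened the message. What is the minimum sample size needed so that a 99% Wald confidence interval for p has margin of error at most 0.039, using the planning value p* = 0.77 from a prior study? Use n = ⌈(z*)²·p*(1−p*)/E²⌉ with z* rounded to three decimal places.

n = 773

z* = 2.576 at the 99% level.
p*(1−p*) = 0.77·0.23 = 0.1771.
(z*)²·p*(1−p*)/E² = 6.635776·0.1771/0.001521 = 772.647.
⌈772.647⌉ = 773.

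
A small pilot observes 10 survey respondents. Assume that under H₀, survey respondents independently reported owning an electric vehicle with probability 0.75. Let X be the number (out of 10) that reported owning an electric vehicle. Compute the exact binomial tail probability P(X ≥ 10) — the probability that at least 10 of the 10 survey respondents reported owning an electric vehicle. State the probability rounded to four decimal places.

P = 0.0563

X is binomial with n = 10 and p = 0.75.
P(X ≥ 10) = C(10,10)·0.75^10·0.25^0.
= 0.056314 = 0.0563.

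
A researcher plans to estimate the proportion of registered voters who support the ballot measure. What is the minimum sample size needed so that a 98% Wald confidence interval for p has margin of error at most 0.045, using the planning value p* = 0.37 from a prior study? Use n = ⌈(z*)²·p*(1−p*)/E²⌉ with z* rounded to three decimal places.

n = 623

For 98% confidence, z* = 2.326.
p*(1−p*) = 0.2331.
(z*)²·p*(1−p*)/E² = 5.410276·0.2331/0.002025 = 622.783.
Rounding up, n = 623.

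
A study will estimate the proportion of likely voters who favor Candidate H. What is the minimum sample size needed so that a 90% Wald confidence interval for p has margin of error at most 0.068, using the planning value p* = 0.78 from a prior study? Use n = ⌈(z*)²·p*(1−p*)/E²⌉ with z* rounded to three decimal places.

n = 101

z* = 1.645 at the 90% level.
p*(1−p*) = 0.78·0.22 = 0.1716.
Required n before rounding: 2.706025 × 0.1716 / 0.068² = 100.423.
⌈100.423⌉ = 101.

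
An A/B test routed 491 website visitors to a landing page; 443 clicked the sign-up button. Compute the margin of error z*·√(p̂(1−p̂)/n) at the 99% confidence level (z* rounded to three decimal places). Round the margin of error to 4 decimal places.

ME = 0.0345

With x = 443 successes in n = 491, p̂ = 0.90224.
SE = √(p̂(1−p̂)/n) = √(0.088203/491) = 0.013403.
The 99% critical value is z* = 2.576.
So ME = 0.0345.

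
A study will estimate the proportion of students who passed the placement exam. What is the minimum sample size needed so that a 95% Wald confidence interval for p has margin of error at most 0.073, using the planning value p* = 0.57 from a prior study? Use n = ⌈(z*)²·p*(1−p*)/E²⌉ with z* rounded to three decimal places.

n = 177

For 95% confidence, z* = 1.960.
p*(1−p*) = 0.2451.
(z*)²·p*(1−p*)/E² = 3.841600·0.2451/0.005329 = 176.689.
⌈176.689⌉ = 177.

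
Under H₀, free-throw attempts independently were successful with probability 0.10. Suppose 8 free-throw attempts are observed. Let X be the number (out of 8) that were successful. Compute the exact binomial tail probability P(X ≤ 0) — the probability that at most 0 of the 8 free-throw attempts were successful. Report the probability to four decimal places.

P = 0.4305

X is binomial with n = 8 and p = 0.10.
P(X ≤ 0) = C(8,0)·0.10^0·0.90^8.
= 0.430467 = 0.4305.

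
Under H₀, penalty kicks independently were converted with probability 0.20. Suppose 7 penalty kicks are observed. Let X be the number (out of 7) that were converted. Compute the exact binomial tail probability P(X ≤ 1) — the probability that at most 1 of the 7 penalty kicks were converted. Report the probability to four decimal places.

P = 0.5767

X ~ Binomial(n=7, p=0.20).
P(X ≤ 1) = C(7,0)·0.20^0·0.80^7 + C(7,1)·0.20^1·0.80^6.
= 0.209715 + 0.367002 = 0.5767.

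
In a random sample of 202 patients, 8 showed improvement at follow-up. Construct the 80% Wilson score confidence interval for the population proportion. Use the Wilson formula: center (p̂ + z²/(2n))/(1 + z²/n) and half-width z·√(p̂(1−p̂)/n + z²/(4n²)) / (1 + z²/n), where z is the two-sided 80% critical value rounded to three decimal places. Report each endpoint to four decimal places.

(0.0254, 0.0612)

Here p̂ = 8/202 = 0.03960 and z = 1.282 (z² = 1.643524).
Denominator 1 + z²/n = 1 + 1.643524/202 = 1.008136.
Adjusted center: (0.03960 + z²/(2n))/1.008136 = 0.04332.
Radicand: p̂(1−p̂)/n + z²/(4n²) = 0.000188294 + 0.000010070 = 0.000198364.
Half-width = 1.282·√0.000198364/1.008136 = 0.01791.
CI: 0.04332 ± 0.01791 = (0.0254, 0.0612).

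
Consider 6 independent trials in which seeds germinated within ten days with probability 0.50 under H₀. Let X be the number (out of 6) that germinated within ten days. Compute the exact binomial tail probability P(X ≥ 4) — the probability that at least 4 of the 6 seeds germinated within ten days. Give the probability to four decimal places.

X is binomial with n = 6 and p = 0.50.
P(X ≥ 4) = C(6,4)·0.50^4·0.50^2 + C(6,5)·0.50^5·0.50^1 + C(6,6)·0.50^6·0.50^0.
= 0.234375 + 0.093750 + 0.015625 = 0.3438.

P = 0.3438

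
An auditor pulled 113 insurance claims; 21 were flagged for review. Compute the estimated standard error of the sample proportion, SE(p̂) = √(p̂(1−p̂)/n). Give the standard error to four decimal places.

Sample proportion p̂ = 21/113 = 0.18584.
p̂(1−p̂) = 0.18584·0.81416 = 0.151303.
Dividing by n and taking the root: √0.001338965 = 0.0366.

SE = 0.0366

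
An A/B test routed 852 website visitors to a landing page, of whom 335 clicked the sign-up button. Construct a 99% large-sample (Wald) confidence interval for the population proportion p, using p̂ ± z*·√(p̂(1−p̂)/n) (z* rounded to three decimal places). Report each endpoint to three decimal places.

The sample proportion is 335/852 = 0.39319.
Standard error of p̂: √(0.238592/852) = √0.000280038 = 0.016734.
z* = 2.576 at the 99% level.
Margin = 2.576·0.016734 = 0.04311.
So the interval runs from 0.350 to 0.436.

(0.350, 0.436)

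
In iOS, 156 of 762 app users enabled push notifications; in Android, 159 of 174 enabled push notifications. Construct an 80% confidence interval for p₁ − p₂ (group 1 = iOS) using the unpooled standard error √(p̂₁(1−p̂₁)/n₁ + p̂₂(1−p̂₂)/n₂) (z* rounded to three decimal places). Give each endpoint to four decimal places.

(-0.7422, -0.6760)

p̂₁ = 0.20472, p̂₂ = 0.91379, so the observed difference is -0.70907.
Unpooled SE = √(p̂₁(1−p̂₁)/n₁ + p̂₂(1−p̂₂)/n₂) = √(0.000213664 + 0.000452731) = 0.025815.
For 80% confidence, z* = 1.282. Margin of error = 0.03309.
So the interval runs from -0.7422 to -0.6760.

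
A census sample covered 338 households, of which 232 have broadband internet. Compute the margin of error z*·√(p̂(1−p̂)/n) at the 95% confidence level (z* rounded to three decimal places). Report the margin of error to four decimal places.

The sample proportion is 232/338 = 0.68639.
SE = √(p̂(1−p̂)/n) = √(0.215259/338) = 0.025236.
For 95% confidence, z* = 1.960.
Margin of error = z*·SE = 1.960 × 0.025236 = 0.0495.

ME = 0.0495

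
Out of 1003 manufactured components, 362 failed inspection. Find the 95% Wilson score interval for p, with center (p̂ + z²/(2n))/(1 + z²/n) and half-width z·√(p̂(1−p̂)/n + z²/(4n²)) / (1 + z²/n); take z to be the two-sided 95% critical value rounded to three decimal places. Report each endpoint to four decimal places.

p̂ = 362/1003 = 0.36092; z = 1.960, so z² = 3.841600.
1 + z²/n = 1.003830.
Center = (0.36092 + 0.001915)/1.003830 = 0.36145.
Radicand: p̂(1−p̂)/n + z²/(4n²) = 0.000229966 + 0.000000955 = 0.000230921.
Half-width = z·√(radicand)/denom = 1.960·0.015196/1.003830 = 0.02967.
CI: 0.36145 ± 0.02967 = (0.3318, 0.3911).

(0.3318, 0.3911)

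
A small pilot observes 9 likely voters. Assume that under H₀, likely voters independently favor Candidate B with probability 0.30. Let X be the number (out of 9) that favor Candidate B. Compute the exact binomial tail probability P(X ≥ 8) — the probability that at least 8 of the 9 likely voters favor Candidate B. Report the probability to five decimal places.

P = 0.00043

X is binomial with n = 9 and p = 0.30.
P(X ≥ 8) = C(9,8)·0.30^8·0.70^1 + C(9,9)·0.30^9·0.70^0.
= 0.000413 + 0.000020 = 0.00043.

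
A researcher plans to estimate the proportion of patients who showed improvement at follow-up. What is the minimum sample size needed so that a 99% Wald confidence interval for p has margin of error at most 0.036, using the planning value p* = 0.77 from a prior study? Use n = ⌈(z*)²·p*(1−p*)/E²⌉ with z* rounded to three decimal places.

For 99% confidence, z* = 2.576.
p*(1−p*) = 0.77·0.23 = 0.1771.
(z*)²·p*(1−p*)/E² = 6.635776·0.1771/0.001296 = 906.787.
Rounding up, n = 907.

n = 907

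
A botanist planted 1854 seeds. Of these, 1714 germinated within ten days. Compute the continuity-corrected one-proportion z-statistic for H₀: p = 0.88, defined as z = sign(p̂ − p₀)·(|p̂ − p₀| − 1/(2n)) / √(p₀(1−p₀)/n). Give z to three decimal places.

z = 5.859

The sample proportion is 1714/1854 = 0.92449. p̂ − p₀ = 0.044488.
Continuity correction 1/(2n) = 1/3708 = 0.000270.
Corrected numerator: |0.044488| − 0.000270 = 0.044218.
Under H₀, SE = √(p₀(1−p₀)/n) = √(0.88·0.12/1854) = √0.000056958 = 0.007547.
z = +0.044218/0.007547 = 5.859.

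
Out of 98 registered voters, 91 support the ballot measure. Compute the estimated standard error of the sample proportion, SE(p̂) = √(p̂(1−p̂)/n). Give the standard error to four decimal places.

SE = 0.0260

p̂ = 91/98 = 0.92857.
p̂(1−p̂) = 0.92857·0.07143 = 0.066328.
SE = √(0.066328/98) = 0.0260.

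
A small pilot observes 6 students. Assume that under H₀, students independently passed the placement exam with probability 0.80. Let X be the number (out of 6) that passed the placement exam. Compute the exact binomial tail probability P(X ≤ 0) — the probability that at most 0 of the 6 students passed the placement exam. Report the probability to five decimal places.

X ~ Binomial(n=6, p=0.80).
P(X ≤ 0) = C(6,0)·0.80^0·0.20^6.
= 0.000064 = 0.00006.

P = 0.00006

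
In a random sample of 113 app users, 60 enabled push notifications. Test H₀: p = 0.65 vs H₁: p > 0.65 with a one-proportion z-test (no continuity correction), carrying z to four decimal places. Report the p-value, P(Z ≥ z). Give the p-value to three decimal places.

p-value = 0.996

The sample proportion is 60/113 = 0.53097.
Under H₀, SE = √(p₀(1−p₀)/n) = √(0.65·0.35/113) = √0.002013274 = 0.044870.
Test statistic (full precision, shown to 4 dp): z = (60/113 − 0.65)/SE₀ ≈ -2.6527.
From the standard normal, P(Z ≥ z) = 0.996.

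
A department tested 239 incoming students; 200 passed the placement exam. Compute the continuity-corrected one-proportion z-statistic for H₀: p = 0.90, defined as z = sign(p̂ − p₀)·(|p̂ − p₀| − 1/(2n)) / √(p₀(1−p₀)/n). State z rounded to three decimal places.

z = -3.148

The sample proportion is 200/239 = 0.83682. p̂ − p₀ = -0.063180.
Continuity correction 1/(2n) = 1/478 = 0.002092.
Corrected numerator: |-0.063180| − 0.002092 = 0.061088.
Null standard error: √(0.90·0.10/239) = √0.000376569 = 0.019405.
z = −0.061088/0.019405 = -3.148.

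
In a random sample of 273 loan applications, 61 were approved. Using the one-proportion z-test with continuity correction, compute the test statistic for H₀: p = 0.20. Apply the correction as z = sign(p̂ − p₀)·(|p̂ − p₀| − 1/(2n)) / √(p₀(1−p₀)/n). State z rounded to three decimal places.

z = 0.893

With x = 61 successes in n = 273, p̂ = 0.22344. p̂ − p₀ = 0.023443.
Continuity correction 1/(2n) = 1/546 = 0.001832.
Corrected numerator: |0.023443| − 0.001832 = 0.021611.
Under H₀, SE = √(p₀(1−p₀)/n) = √(0.20·0.80/273) = √0.000586081 = 0.024209.
z = +0.021611/0.024209 = 0.893.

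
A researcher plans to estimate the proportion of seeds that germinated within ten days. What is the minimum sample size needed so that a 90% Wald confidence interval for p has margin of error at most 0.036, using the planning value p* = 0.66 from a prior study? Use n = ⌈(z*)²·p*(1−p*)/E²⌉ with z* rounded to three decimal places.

The 90% critical value is z* = 1.645.
p*(1−p*) = 0.66·0.34 = 0.2244.
Required n before rounding: 2.706025 × 0.2244 / 0.036² = 468.543.
⌈468.543⌉ = 469.

n = 469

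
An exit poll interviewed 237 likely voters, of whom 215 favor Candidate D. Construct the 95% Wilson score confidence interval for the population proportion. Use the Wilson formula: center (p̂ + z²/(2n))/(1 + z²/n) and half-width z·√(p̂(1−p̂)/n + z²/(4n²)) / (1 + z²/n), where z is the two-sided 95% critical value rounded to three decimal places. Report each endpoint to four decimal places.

(0.8635, 0.9379)

Here p̂ = 215/237 = 0.90717 and z = 1.960 (z² = 3.841600).
1 + z²/n = 1.016209.
Center = (0.90717 + 0.008105)/1.016209 = 0.90068.
Radicand: p̂(1−p̂)/n + z²/(4n²) = 0.000355317 + 0.000017098 = 0.000372415.
Half-width = z·√(radicand)/denom = 1.960·0.019298/1.016209 = 0.03722.
CI: 0.90068 ± 0.03722 = (0.8635, 0.9379).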